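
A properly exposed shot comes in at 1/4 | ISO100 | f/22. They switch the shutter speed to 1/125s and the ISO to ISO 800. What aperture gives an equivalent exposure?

Shutter speed: 1/4 → 1/8 → 1/15 → 1/30 → 1/60 → 1/125 — 5 stops faster (darker).
ISO: 100 → 200 → 400 → 800 — 3 stops raised (brighter).
Net change so far: 2 stops darker. Offset with the aperture: f/22 → f/16 → f/11.

f/11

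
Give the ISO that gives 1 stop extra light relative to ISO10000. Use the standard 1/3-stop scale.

ISO 20000

ISO: 10000 → 12800 → 16000 → 20000 — 1 stop raised (brighter).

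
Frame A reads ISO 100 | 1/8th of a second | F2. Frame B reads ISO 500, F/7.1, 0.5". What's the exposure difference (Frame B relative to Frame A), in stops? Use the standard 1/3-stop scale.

Aperture: f/2 → f/2.2 → f/2.5 → f/2.8 → f/3.2 → f/3.5 → f/4 → f/4.5 → f/5 → f/5.6 → f/6.3 → f/7.1 — 3 2/3 stops smaller aperture (darker).
Shutter speed: 1/8 → 1/6 → 1/5 → 1/4 → 0.3 → 0.4 → 0.5 — 2 stops longer (brighter).
ISO: 100 → 125 → 160 → 200 → 250 → 320 → 400 → 500 — 2 1/3 stops higher (brighter).
Net: −3 2/3 +2 +2 1/3 = +2/3 stops.

2/3 stop brighter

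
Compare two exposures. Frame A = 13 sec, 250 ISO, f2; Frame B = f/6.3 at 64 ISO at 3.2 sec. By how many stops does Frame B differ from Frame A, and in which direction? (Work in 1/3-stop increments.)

7 1/3 stops darker

Aperture: f/2 → f/2.2 → f/2.5 → f/2.8 → f/3.2 → f/3.5 → f/4 → f/4.5 → f/5 → f/5.6 → f/6.3 — 3 1/3 stops smaller aperture (darker).
Shutter speed: 13 → 10 → 8 → 6 → 5 → 4 → 3.2 — 2 stops shorter (darker).
ISO: 250 → 200 → 160 → 125 → 100 → 80 → 64 — 2 stops lower (darker).
Net: −3 1/3 −2 −2 = −7 1/3 stops.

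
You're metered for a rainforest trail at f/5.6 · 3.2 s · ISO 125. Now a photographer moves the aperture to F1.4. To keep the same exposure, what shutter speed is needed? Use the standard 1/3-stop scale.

1/5s

Aperture: f/5.6 → f/5 → f/4.5 → f/4 → f/3.5 → f/3.2 → f/2.8 → f/2.5 → f/2.2 → f/2 → f/1.8 → f/1.6 → f/1.4 — 4 stops larger aperture (brighter).
Need 4 stops darker from the shutter speed: 3.2 → 2.5 → 2 → 1.6 → 1.3 → 1 → 0.8 → 0.6 → 0.5 → 0.4 → 0.3 → 1/4 → 1/5.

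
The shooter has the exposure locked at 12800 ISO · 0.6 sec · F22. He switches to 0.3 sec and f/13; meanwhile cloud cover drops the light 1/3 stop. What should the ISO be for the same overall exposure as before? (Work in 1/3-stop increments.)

ISO 10000

Scene light: 1/3 stop darker.
Shutter speed: 0.6 → 0.5 → 0.4 → 0.3 — 1 stop faster (darker).
Aperture: f/22 → f/20 → f/18 → f/16 → f/14 → f/13 — 1 2/3 stops wider (brighter).
Net so far: 1/3 stop brighter. ISO: 12800 → 10000.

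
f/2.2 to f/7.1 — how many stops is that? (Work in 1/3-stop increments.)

f/2.2 → f/2.5 → f/2.8 → f/3.2 → f/3.5 → f/4 → f/4.5 → f/5 → f/5.6 → f/6.3 → f/7.1 — count the steps: 10 third-stops = 3 1/3 stops.

3 1/3 stops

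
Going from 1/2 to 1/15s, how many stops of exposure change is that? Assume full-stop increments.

3 stops

1/2 → 1/4 → 1/8 → 1/15 — count the steps: 3 stops.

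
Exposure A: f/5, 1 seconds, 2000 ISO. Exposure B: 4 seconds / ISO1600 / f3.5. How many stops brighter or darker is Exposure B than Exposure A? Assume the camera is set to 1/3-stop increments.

Aperture: f/5 → f/4.5 → f/4 → f/3.5 — 1 stop opened up (brighter).
Shutter speed: 1 → 1.3 → 1.6 → 2 → 2.5 → 3.2 → 4 — 2 stops slower (brighter).
ISO: 2000 → 1600 — 1/3 stop dropped (darker).
Net: +1 +2 −1/3 = +2 2/3 stops.

2 2/3 stops brighter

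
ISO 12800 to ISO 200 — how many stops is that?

12800 → 6400 → 3200 → 1600 → 800 → 400 → 200 — count the steps: 6 stops.

6 stops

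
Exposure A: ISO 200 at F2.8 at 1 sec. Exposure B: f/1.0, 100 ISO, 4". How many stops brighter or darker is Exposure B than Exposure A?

Aperture: f/2.8 → f/2 → f/1.4 → f/1.0 — 3 stops wider (brighter).
Shutter speed: 1 → 2 → 4 — 2 stops slower (brighter).
ISO: 200 → 100 — 1 stop lower (darker).
Net: +3 +2 −1 = +4 stops.

4 stops brighter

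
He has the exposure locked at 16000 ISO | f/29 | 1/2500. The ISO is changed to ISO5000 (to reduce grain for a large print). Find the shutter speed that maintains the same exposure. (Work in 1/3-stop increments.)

1/800s

ISO: 16000 → 12800 → 10000 → 8000 → 6400 → 5000 — 1 2/3 stops lower (darker).
Need 1 2/3 stops brighter from the shutter speed: 1/2500 → 1/2000 → 1/1600 → 1/1250 → 1/1000 → 1/800.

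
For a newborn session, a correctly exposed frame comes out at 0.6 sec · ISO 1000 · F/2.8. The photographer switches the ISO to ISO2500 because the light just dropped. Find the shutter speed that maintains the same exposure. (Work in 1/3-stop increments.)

1/4s

ISO: 1000 → 1250 → 1600 → 2000 → 2500 — 1 1/3 stops higher (brighter).
Need 1 1/3 stops darker from the shutter speed: 0.6 → 0.5 → 0.4 → 0.3 → 1/4.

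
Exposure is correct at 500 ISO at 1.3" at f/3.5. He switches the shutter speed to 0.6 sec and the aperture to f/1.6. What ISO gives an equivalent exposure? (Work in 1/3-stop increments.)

Shutter speed: 1.3 → 1 → 0.8 → 0.6 — 1 stop shorter (darker).
Aperture: f/3.5 → f/3.2 → f/2.8 → f/2.5 → f/2.2 → f/2 → f/1.8 → f/1.6 — 2 1/3 stops wider (brighter).
Net change so far: 1 1/3 stops brighter. Offset with the ISO: 500 → 400 → 320 → 250 → 200.

ISO 200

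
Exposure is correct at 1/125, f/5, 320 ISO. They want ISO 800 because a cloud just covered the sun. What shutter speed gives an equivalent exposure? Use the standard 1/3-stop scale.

1/320s

ISO: 320 → 400 → 500 → 640 → 800 — 1 1/3 stops higher (brighter).
Need 1 1/3 stops darker from the shutter speed: 1/125 → 1/160 → 1/200 → 1/250 → 1/320.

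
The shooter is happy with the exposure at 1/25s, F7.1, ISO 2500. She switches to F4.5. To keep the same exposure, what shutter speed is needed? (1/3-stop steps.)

Aperture: f/7.1 → f/6.3 → f/5.6 → f/5 → f/4.5 — 1 1/3 stops wider (brighter).
Need 1 1/3 stops darker from the shutter speed: 1/25 → 1/30 → 1/40 → 1/50 → 1/60.

1/60s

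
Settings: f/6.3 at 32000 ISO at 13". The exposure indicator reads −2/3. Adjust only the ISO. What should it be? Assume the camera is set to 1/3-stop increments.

ISO 51200

Underexposed by 2/3 stop → need 2/3 stop brighter.
ISO: 32000 → 40000 → 51200.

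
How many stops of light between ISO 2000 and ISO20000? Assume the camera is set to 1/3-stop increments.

3 1/3 stops

2000 → 2500 → 3200 → 4000 → 5000 → 6400 → 8000 → 10000 → 12800 → 16000 → 20000 — count the steps: 10 third-stops = 3 1/3 stops.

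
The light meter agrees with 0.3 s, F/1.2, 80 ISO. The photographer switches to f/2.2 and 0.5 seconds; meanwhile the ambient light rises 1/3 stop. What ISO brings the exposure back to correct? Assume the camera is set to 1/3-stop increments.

ISO 125

Scene light: 1/3 stop brighter.
Aperture: f/1.2 → f/1.4 → f/1.6 → f/1.8 → f/2 → f/2.2 — 1 2/3 stops smaller aperture (darker).
Shutter speed: 0.3 → 0.4 → 0.5 — 2/3 stop longer (brighter).
Net so far: 2/3 stop darker. ISO: 80 → 100 → 125.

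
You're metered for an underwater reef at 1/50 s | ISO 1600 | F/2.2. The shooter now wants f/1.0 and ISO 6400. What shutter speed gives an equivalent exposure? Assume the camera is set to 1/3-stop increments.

Aperture: f/2.2 → f/2 → f/1.8 → f/1.6 → f/1.4 → f/1.2 → f/1.1 → f/1.0 — 2 1/3 stops wider (brighter).
ISO: 1600 → 2000 → 2500 → 3200 → 4000 → 5000 → 6400 — 2 stops raised (brighter).
Net change so far: 4 1/3 stops brighter. Offset with the shutter speed: 1/50 → 1/60 → 1/80 → 1/100 → 1/125 → 1/160 → 1/200 → 1/250 → 1/320 → 1/400 → 1/500 → 1/640 → 1/800 → 1/1000.

1/1000s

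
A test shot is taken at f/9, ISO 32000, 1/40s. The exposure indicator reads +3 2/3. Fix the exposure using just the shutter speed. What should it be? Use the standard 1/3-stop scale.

Overexposed by 3 2/3 stops → need 3 2/3 stops darker.
Shutter speed: 1/40 → 1/50 → 1/60 → 1/80 → 1/100 → 1/125 → 1/160 → 1/200 → 1/250 → 1/320 → 1/400 → 1/500.

1/500s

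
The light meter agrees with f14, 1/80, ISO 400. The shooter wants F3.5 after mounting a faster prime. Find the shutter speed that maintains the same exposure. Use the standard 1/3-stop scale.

1/1250s

Aperture: f/14 → f/13 → f/11 → f/10 → f/9 → f/8 → f/7.1 → f/6.3 → f/5.6 → f/5 → f/4.5 → f/4 → f/3.5 — 4 stops larger aperture (brighter).
Need 4 stops darker from the shutter speed: 1/80 → 1/100 → 1/125 → 1/160 → 1/200 → 1/250 → 1/320 → 1/400 → 1/500 → 1/640 → 1/800 → 1/1000 → 1/1250.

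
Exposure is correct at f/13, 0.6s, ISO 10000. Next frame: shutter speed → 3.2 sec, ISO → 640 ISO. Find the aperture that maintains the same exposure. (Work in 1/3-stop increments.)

f/7.1

Shutter speed: 0.6 → 0.8 → 1 → 1.3 → 1.6 → 2 → 2.5 → 3.2 — 2 1/3 stops slower (brighter).
ISO: 10000 → 8000 → 6400 → 5000 → 4000 → 3200 → 2500 → 2000 → 1600 → 1250 → 1000 → 800 → 640 — 4 stops lower (darker).
Net change so far: 1 2/3 stops darker. Offset with the aperture: f/13 → f/11 → f/10 → f/9 → f/8 → f/7.1.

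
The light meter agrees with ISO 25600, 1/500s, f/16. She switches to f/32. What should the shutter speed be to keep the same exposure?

1/125s

Aperture: f/16 → f/22 → f/32 — 2 stops narrower (darker).
Need 2 stops brighter from the shutter speed: 1/500 → 1/250 → 1/125.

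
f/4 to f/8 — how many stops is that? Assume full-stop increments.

2 stops

f/4 → f/5.6 → f/8 — count the steps: 2 stops.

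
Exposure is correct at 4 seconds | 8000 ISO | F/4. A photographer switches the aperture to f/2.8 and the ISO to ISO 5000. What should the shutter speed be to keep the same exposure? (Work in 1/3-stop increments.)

3.2 s

Aperture: f/4 → f/3.5 → f/3.2 → f/2.8 — 1 stop wider (brighter).
ISO: 8000 → 6400 → 5000 — 2/3 stop dropped (darker).
Net change so far: 1/3 stop brighter. Offset with the shutter speed: 4 → 3.2.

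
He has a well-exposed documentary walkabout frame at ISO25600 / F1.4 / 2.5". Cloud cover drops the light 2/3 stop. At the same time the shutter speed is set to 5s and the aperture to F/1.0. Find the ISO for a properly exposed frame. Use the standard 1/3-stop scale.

Scene light: 2/3 stop darker.
Shutter speed: 2.5 → 3.2 → 4 → 5 — 1 stop longer (brighter).
Aperture: f/1.4 → f/1.2 → f/1.1 → f/1.0 — 1 stop wider (brighter).
Net so far: 1 1/3 stops brighter. ISO: 25600 → 20000 → 16000 → 12800 → 10000.

ISO 10000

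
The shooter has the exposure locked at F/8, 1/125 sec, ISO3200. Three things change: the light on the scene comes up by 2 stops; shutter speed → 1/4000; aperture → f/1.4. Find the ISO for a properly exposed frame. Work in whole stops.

ISO 800

Scene light: 2 stops brighter.
Shutter speed: 1/125 → 1/250 → 1/500 → 1/1000 → 1/2000 → 1/4000 — 5 stops faster (darker).
Aperture: f/8 → f/5.6 → f/4 → f/2.8 → f/2 → f/1.4 — 5 stops wider (brighter).
Net so far: 2 stops brighter. ISO: 3200 → 1600 → 800.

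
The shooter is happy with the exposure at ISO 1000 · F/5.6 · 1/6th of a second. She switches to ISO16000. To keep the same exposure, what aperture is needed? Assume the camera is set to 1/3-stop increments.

ISO: 1000 → 1250 → 1600 → 2000 → 2500 → 3200 → 4000 → 5000 → 6400 → 8000 → 10000 → 12800 → 16000 — 4 stops raised (brighter).
Need 4 stops darker from the aperture: f/5.6 → f/6.3 → f/7.1 → f/8 → f/9 → f/10 → f/11 → f/13 → f/14 → f/16 → f/18 → f/20 → f/22.

f/22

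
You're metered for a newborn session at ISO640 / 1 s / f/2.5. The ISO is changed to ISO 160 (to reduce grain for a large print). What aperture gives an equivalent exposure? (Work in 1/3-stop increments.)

ISO: 640 → 500 → 400 → 320 → 250 → 200 → 160 — 2 stops lower (darker).
Need 2 stops brighter from the aperture: f/2.5 → f/2.2 → f/2 → f/1.8 → f/1.6 → f/1.4 → f/1.2.

f/1.2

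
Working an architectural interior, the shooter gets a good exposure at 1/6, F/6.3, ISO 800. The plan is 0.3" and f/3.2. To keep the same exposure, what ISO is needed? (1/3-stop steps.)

ISO 100

Shutter speed: 1/6 → 1/5 → 1/4 → 0.3 — 1 stop longer (brighter).
Aperture: f/6.3 → f/5.6 → f/5 → f/4.5 → f/4 → f/3.5 → f/3.2 — 2 stops wider (brighter).
Net change so far: 3 stops brighter. Offset with the ISO: 800 → 640 → 500 → 400 → 320 → 250 → 200 → 160 → 125 → 100.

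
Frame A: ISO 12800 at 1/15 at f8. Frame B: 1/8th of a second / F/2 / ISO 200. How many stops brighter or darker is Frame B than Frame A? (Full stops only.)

Aperture: f/8 → f/5.6 → f/4 → f/2.8 → f/2 — 4 stops opened up (brighter).
Shutter speed: 1/15 → 1/8 — 1 stop slower (brighter).
ISO: 12800 → 6400 → 3200 → 1600 → 800 → 400 → 200 — 6 stops lower (darker).
Net: +4 +1 −6 = −1 stop.

1 stop darker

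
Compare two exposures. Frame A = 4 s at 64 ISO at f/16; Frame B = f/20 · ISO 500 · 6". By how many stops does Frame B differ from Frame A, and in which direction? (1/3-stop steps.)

Aperture: f/16 → f/18 → f/20 — 2/3 stop smaller aperture (darker).
Shutter speed: 4 → 5 → 6 — 2/3 stop longer (brighter).
ISO: 64 → 80 → 100 → 125 → 160 → 200 → 250 → 320 → 400 → 500 — 3 stops higher (brighter).
Net: −2/3 +2/3 +3 = +3 stops.

3 stops brighter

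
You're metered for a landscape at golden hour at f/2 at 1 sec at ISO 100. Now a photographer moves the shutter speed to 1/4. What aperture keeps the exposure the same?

Shutter speed: 1 → 1/2 → 1/4 — 2 stops faster (darker).
Need 2 stops brighter from the aperture: f/2 → f/1.4 → f/1.0.

f/1.0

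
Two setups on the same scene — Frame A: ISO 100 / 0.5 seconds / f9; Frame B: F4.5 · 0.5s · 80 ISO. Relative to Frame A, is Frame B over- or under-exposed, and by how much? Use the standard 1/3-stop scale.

1 2/3 stops brighter

Aperture: f/9 → f/8 → f/7.1 → f/6.3 → f/5.6 → f/5 → f/4.5 — 2 stops larger aperture (brighter).
Shutter speed: unchanged.
ISO: 100 → 80 — 1/3 stop lower (darker).
Net: +2 −1/3 = +1 2/3 stops.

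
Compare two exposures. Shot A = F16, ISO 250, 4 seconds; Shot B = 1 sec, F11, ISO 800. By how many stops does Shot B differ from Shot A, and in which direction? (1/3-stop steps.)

2/3 stop brighter

Aperture: f/16 → f/14 → f/13 → f/11 — 1 stop opened up (brighter).
Shutter speed: 4 → 3.2 → 2.5 → 2 → 1.6 → 1.3 → 1 — 2 stops shorter (darker).
ISO: 250 → 320 → 400 → 500 → 640 → 800 — 1 2/3 stops raised (brighter).
Net: +1 −2 +1 2/3 = +2/3 stops.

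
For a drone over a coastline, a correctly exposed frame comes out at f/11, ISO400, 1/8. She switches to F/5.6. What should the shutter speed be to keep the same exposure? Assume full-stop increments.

1/30s

Aperture: f/11 → f/8 → f/5.6 — 2 stops wider (brighter).
Need 2 stops darker from the shutter speed: 1/8 → 1/15 → 1/30.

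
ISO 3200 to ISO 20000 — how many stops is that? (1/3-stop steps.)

3200 → 4000 → 5000 → 6400 → 8000 → 10000 → 12800 → 16000 → 20000 — count the steps: 8 third-stops = 2 2/3 stops.

2 2/3 stops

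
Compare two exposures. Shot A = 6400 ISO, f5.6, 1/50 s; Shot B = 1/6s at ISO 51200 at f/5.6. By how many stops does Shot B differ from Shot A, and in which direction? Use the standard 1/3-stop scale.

6 stops brighter

Aperture: unchanged.
Shutter speed: 1/50 → 1/40 → 1/30 → 1/25 → 1/20 → 1/15 → 1/13 → 1/10 → 1/8 → 1/6 — 3 stops slower (brighter).
ISO: 6400 → 8000 → 10000 → 12800 → 16000 → 20000 → 25600 → 32000 → 40000 → 51200 — 3 stops raised (brighter).
Net: +3 +3 = +6 stops.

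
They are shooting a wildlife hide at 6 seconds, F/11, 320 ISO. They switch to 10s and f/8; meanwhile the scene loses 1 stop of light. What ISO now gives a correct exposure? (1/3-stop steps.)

Scene light: 1 stop darker.
Shutter speed: 6 → 8 → 10 — 2/3 stop longer (brighter).
Aperture: f/11 → f/10 → f/9 → f/8 — 1 stop larger aperture (brighter).
Net so far: 2/3 stop brighter. ISO: 320 → 250 → 200.

ISO 200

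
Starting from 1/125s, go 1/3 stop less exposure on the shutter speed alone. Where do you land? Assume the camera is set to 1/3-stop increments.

Shutter speed: 1/125 → 1/160 — 1/3 stop shorter (darker).

1/160s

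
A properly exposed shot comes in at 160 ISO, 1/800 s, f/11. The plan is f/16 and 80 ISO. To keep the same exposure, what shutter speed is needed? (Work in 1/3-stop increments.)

Aperture: f/11 → f/13 → f/14 → f/16 — 1 stop narrower (darker).
ISO: 160 → 125 → 100 → 80 — 1 stop lower (darker).
Net change so far: 2 stops darker. Offset with the shutter speed: 1/800 → 1/640 → 1/500 → 1/400 → 1/320 → 1/250 → 1/200.

1/200s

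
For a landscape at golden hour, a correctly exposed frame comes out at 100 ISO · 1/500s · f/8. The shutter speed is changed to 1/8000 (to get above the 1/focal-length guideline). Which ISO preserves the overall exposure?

ISO 1600

Shutter speed: 1/500 → 1/1000 → 1/2000 → 1/4000 → 1/8000 — 4 stops shorter (darker).
Need 4 stops brighter from the ISO: 100 → 200 → 400 → 800 → 1600.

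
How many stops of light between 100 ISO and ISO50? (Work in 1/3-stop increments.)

1 stop

100 → 80 → 64 → 50 — count the steps: 3 third-stops = 1 stop.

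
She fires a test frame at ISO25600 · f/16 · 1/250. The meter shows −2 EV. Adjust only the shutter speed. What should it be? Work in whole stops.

1/60s

Underexposed by 2 stops → need 2 stops brighter.
Shutter speed: 1/250 → 1/125 → 1/60.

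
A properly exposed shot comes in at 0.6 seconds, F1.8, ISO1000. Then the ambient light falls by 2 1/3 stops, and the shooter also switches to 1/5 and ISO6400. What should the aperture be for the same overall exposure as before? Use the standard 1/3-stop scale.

Scene light: 2 1/3 stops darker.
Shutter speed: 0.6 → 0.5 → 0.4 → 0.3 → 1/4 → 1/5 — 1 2/3 stops shorter (darker).
ISO: 1000 → 1250 → 1600 → 2000 → 2500 → 3200 → 4000 → 5000 → 6400 — 2 2/3 stops raised (brighter).
Net so far: 1 1/3 stops darker. Aperture: f/1.8 → f/1.6 → f/1.4 → f/1.2 → f/1.1.

f/1.1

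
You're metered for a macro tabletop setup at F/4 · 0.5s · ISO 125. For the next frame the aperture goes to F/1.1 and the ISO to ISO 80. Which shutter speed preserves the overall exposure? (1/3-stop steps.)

1/15s

Aperture: f/4 → f/3.5 → f/3.2 → f/2.8 → f/2.5 → f/2.2 → f/2 → f/1.8 → f/1.6 → f/1.4 → f/1.2 → f/1.1 — 3 2/3 stops larger aperture (brighter).
ISO: 125 → 100 → 80 — 2/3 stop dropped (darker).
Net change so far: 3 stops brighter. Offset with the shutter speed: 0.5 → 0.4 → 0.3 → 1/4 → 1/5 → 1/6 → 1/8 → 1/10 → 1/13 → 1/15.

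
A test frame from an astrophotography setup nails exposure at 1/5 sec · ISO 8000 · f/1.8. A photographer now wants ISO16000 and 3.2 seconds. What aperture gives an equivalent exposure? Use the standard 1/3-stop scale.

f/10

ISO: 8000 → 10000 → 12800 → 16000 — 1 stop higher (brighter).
Shutter speed: 1/5 → 1/4 → 0.3 → 0.4 → 0.5 → 0.6 → 0.8 → 1 → 1.3 → 1.6 → 2 → 2.5 → 3.2 — 4 stops slower (brighter).
Net change so far: 5 stops brighter. Offset with the aperture: f/1.8 → f/2 → f/2.2 → f/2.5 → f/2.8 → f/3.2 → f/3.5 → f/4 → f/4.5 → f/5 → f/5.6 → f/6.3 → f/7.1 → f/8 → f/9 → f/10.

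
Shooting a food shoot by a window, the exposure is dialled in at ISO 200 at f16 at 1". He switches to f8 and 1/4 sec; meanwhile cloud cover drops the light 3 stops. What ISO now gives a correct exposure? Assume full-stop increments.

ISO 1600

Scene light: 3 stops darker.
Aperture: f/16 → f/11 → f/8 — 2 stops opened up (brighter).
Shutter speed: 1 → 1/2 → 1/4 — 2 stops faster (darker).
Net so far: 3 stops darker. ISO: 200 → 400 → 800 → 1600.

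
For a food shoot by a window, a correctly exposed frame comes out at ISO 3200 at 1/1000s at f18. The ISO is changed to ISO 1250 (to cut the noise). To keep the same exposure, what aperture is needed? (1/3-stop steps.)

ISO: 3200 → 2500 → 2000 → 1600 → 1250 — 1 1/3 stops lower (darker).
Need 1 1/3 stops brighter from the aperture: f/18 → f/16 → f/14 → f/13 → f/11.

f/11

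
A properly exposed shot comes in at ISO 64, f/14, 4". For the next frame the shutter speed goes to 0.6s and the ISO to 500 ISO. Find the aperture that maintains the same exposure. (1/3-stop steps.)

Shutter speed: 4 → 3.2 → 2.5 → 2 → 1.6 → 1.3 → 1 → 0.8 → 0.6 — 2 2/3 stops faster (darker).
ISO: 64 → 80 → 100 → 125 → 160 → 200 → 250 → 320 → 400 → 500 — 3 stops raised (brighter).
Net change so far: 1/3 stop brighter. Offset with the aperture: f/14 → f/16.

f/16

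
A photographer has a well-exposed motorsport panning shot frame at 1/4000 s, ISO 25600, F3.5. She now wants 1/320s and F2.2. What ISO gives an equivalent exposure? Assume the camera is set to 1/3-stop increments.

Shutter speed: 1/4000 → 1/3200 → 1/2500 → 1/2000 → 1/1600 → 1/1250 → 1/1000 → 1/800 → 1/640 → 1/500 → 1/400 → 1/320 — 3 2/3 stops longer (brighter).
Aperture: f/3.5 → f/3.2 → f/2.8 → f/2.5 → f/2.2 — 1 1/3 stops wider (brighter).
Net change so far: 5 stops brighter. Offset with the ISO: 25600 → 20000 → 16000 → 12800 → 10000 → 8000 → 6400 → 5000 → 4000 → 3200 → 2500 → 2000 → 1600 → 1250 → 1000 → 800.

ISO 800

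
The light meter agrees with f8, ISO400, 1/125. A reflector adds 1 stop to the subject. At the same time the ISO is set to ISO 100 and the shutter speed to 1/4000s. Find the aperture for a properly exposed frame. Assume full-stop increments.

Scene light: 1 stop brighter.
ISO: 400 → 200 → 100 — 2 stops lower (darker).
Shutter speed: 1/125 → 1/250 → 1/500 → 1/1000 → 1/2000 → 1/4000 — 5 stops faster (darker).
Net so far: 6 stops darker. Aperture: f/8 → f/5.6 → f/4 → f/2.8 → f/2 → f/1.4 → f/1.0.

f/1.0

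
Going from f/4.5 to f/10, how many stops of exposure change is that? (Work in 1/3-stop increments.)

f/4.5 → f/5 → f/5.6 → f/6.3 → f/7.1 → f/8 → f/9 → f/10 — count the steps: 7 third-stops = 2 1/3 stops.

2 1/3 stops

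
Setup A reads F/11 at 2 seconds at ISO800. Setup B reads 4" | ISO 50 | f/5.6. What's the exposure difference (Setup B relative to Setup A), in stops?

1 stop darker

Aperture: f/11 → f/8 → f/5.6 — 2 stops wider (brighter).
Shutter speed: 2 → 4 — 1 stop longer (brighter).
ISO: 800 → 400 → 200 → 100 → 50 — 4 stops dropped (darker).
Net: +2 +1 −4 = −1 stop.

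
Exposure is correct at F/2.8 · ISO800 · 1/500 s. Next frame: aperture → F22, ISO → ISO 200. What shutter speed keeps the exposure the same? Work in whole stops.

Aperture: f/2.8 → f/4 → f/5.6 → f/8 → f/11 → f/16 → f/22 — 6 stops smaller aperture (darker).
ISO: 800 → 400 → 200 — 2 stops lower (darker).
Net change so far: 8 stops darker. Offset with the shutter speed: 1/500 → 1/250 → 1/125 → 1/60 → 1/30 → 1/15 → 1/8 → 1/4 → 1/2.

1/2s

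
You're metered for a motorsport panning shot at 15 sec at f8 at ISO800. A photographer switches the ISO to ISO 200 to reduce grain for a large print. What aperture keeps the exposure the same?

ISO: 800 → 400 → 200 — 2 stops dropped (darker).
Need 2 stops brighter from the aperture: f/8 → f/5.6 → f/4.

f/4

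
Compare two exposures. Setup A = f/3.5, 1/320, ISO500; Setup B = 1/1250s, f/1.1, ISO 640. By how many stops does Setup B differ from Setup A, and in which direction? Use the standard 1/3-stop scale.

1 2/3 stops brighter

Aperture: f/3.5 → f/3.2 → f/2.8 → f/2.5 → f/2.2 → f/2 → f/1.8 → f/1.6 → f/1.4 → f/1.2 → f/1.1 — 3 1/3 stops larger aperture (brighter).
Shutter speed: 1/320 → 1/400 → 1/500 → 1/640 → 1/800 → 1/1000 → 1/1250 — 2 stops faster (darker).
ISO: 500 → 640 — 1/3 stop higher (brighter).
Net: +3 1/3 −2 +1/3 = +1 2/3 stops.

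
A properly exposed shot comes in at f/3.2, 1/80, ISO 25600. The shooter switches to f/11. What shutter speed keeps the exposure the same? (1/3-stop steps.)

1/6s

Aperture: f/3.2 → f/3.5 → f/4 → f/4.5 → f/5 → f/5.6 → f/6.3 → f/7.1 → f/8 → f/9 → f/10 → f/11 — 3 2/3 stops stopped down (darker).
Need 3 2/3 stops brighter from the shutter speed: 1/80 → 1/60 → 1/50 → 1/40 → 1/30 → 1/25 → 1/20 → 1/15 → 1/13 → 1/10 → 1/8 → 1/6.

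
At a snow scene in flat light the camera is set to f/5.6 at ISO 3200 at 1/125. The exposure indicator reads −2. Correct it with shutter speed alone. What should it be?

1/30s

Underexposed by 2 stops → need 2 stops brighter.
Shutter speed: 1/125 → 1/60 → 1/30.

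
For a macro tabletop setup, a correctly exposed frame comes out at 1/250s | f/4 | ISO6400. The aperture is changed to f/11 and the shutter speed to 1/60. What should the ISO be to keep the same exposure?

ISO 12800

Aperture: f/4 → f/5.6 → f/8 → f/11 — 3 stops smaller aperture (darker).
Shutter speed: 1/250 → 1/125 → 1/60 — 2 stops longer (brighter).
Net change so far: 1 stop darker. Offset with the ISO: 6400 → 12800.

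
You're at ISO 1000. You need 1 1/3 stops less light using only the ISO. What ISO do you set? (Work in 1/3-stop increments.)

ISO: 1000 → 800 → 640 → 500 → 400 — 1 1/3 stops lower (darker).

ISO 400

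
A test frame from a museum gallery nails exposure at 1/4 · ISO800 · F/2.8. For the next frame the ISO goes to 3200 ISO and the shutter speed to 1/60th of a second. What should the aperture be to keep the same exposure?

f/1.4

ISO: 800 → 1600 → 3200 — 2 stops raised (brighter).
Shutter speed: 1/4 → 1/8 → 1/15 → 1/30 → 1/60 — 4 stops faster (darker).
Net change so far: 2 stops darker. Offset with the aperture: f/2.8 → f/2 → f/1.4.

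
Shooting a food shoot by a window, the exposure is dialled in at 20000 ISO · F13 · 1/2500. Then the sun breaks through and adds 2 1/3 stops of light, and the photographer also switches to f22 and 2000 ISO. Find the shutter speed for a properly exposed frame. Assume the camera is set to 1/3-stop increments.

Scene light: 2 1/3 stops brighter.
Aperture: f/13 → f/14 → f/16 → f/18 → f/20 → f/22 — 1 2/3 stops narrower (darker).
ISO: 20000 → 16000 → 12800 → 10000 → 8000 → 6400 → 5000 → 4000 → 3200 → 2500 → 2000 — 3 1/3 stops dropped (darker).
Net so far: 2 2/3 stops darker. Shutter speed: 1/2500 → 1/2000 → 1/1600 → 1/1250 → 1/1000 → 1/800 → 1/640 → 1/500 → 1/400.

1/400s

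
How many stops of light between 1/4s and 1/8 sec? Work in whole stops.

1/4 → 1/8 — count the steps: 1 stop.

1 stop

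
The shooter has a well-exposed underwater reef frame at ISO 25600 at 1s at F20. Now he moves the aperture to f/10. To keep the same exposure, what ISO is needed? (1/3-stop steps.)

ISO 6400

Aperture: f/20 → f/18 → f/16 → f/14 → f/13 → f/11 → f/10 — 2 stops wider (brighter).
Need 2 stops darker from the ISO: 25600 → 20000 → 16000 → 12800 → 10000 → 8000 → 6400.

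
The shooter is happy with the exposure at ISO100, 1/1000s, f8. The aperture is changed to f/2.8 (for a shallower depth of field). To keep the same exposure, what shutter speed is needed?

Aperture: f/8 → f/5.6 → f/4 → f/2.8 — 3 stops wider (brighter).
Need 3 stops darker from the shutter speed: 1/1000 → 1/2000 → 1/4000 → 1/8000.

1/8000s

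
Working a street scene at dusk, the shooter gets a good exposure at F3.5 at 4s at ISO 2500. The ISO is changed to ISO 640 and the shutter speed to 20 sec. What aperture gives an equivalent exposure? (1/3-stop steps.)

ISO: 2500 → 2000 → 1600 → 1250 → 1000 → 800 → 640 — 2 stops dropped (darker).
Shutter speed: 4 → 5 → 6 → 8 → 10 → 13 → 15 → 20 — 2 1/3 stops longer (brighter).
Net change so far: 1/3 stop brighter. Offset with the aperture: f/3.5 → f/4.

f/4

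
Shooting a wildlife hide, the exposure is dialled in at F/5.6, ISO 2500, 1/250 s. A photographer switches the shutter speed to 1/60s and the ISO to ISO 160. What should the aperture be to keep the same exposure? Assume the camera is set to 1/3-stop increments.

f/2.8

Shutter speed: 1/250 → 1/200 → 1/160 → 1/125 → 1/100 → 1/80 → 1/60 — 2 stops slower (brighter).
ISO: 2500 → 2000 → 1600 → 1250 → 1000 → 800 → 640 → 500 → 400 → 320 → 250 → 200 → 160 — 4 stops dropped (darker).
Net change so far: 2 stops darker. Offset with the aperture: f/5.6 → f/5 → f/4.5 → f/4 → f/3.5 → f/3.2 → f/2.8.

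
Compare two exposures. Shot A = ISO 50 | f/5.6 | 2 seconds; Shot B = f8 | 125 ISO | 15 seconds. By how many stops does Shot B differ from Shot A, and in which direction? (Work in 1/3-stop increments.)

Aperture: f/5.6 → f/6.3 → f/7.1 → f/8 — 1 stop smaller aperture (darker).
Shutter speed: 2 → 2.5 → 3.2 → 4 → 5 → 6 → 8 → 10 → 13 → 15 — 3 stops longer (brighter).
ISO: 50 → 64 → 80 → 100 → 125 — 1 1/3 stops higher (brighter).
Net: −1 +3 +1 1/3 = +3 1/3 stops.

3 1/3 stops brighter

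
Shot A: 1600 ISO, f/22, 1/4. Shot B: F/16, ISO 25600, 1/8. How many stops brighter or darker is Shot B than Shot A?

4 stops brighter

Aperture: f/22 → f/16 — 1 stop wider (brighter).
Shutter speed: 1/4 → 1/8 — 1 stop faster (darker).
ISO: 1600 → 3200 → 6400 → 12800 → 25600 — 4 stops raised (brighter).
Net: +1 −1 +4 = +4 stops.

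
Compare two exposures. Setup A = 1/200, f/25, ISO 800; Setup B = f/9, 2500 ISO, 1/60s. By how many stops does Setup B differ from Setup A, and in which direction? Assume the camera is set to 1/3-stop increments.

Aperture: f/25 → f/22 → f/20 → f/18 → f/16 → f/14 → f/13 → f/11 → f/10 → f/9 — 3 stops wider (brighter).
Shutter speed: 1/200 → 1/160 → 1/125 → 1/100 → 1/80 → 1/60 — 1 2/3 stops slower (brighter).
ISO: 800 → 1000 → 1250 → 1600 → 2000 → 2500 — 1 2/3 stops raised (brighter).
Net: +3 +1 2/3 +1 2/3 = +6 1/3 stops.

6 1/3 stops brighter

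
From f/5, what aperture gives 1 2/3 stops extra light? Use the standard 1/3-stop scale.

Aperture: f/5 → f/4.5 → f/4 → f/3.5 → f/3.2 → f/2.8 — 1 2/3 stops larger aperture (brighter).

f/2.8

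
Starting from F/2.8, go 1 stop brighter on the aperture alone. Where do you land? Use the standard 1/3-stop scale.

f/2

Aperture: f/2.8 → f/2.5 → f/2.2 → f/2 — 1 stop wider (brighter).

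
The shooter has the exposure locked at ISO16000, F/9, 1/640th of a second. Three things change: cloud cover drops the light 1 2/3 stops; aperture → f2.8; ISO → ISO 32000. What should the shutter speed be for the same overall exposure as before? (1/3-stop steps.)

Scene light: 1 2/3 stops darker.
Aperture: f/9 → f/8 → f/7.1 → f/6.3 → f/5.6 → f/5 → f/4.5 → f/4 → f/3.5 → f/3.2 → f/2.8 — 3 1/3 stops larger aperture (brighter).
ISO: 16000 → 20000 → 25600 → 32000 — 1 stop raised (brighter).
Net so far: 2 2/3 stops brighter. Shutter speed: 1/640 → 1/800 → 1/1000 → 1/1250 → 1/1600 → 1/2000 → 1/2500 → 1/3200 → 1/4000.

1/4000s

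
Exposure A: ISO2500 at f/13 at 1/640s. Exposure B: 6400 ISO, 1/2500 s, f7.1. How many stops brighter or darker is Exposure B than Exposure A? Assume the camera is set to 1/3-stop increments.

Aperture: f/13 → f/11 → f/10 → f/9 → f/8 → f/7.1 — 1 2/3 stops wider (brighter).
Shutter speed: 1/640 → 1/800 → 1/1000 → 1/1250 → 1/1600 → 1/2000 → 1/2500 — 2 stops shorter (darker).
ISO: 2500 → 3200 → 4000 → 5000 → 6400 — 1 1/3 stops higher (brighter).
Net: +1 2/3 −2 +1 1/3 = +1 stop.

1 stop brighter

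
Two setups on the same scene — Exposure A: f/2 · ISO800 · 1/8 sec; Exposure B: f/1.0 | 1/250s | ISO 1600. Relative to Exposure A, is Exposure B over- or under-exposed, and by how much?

2 stops darker

Aperture: f/2 → f/1.4 → f/1.0 — 2 stops wider (brighter).
Shutter speed: 1/8 → 1/15 → 1/30 → 1/60 → 1/125 → 1/250 — 5 stops faster (darker).
ISO: 800 → 1600 — 1 stop raised (brighter).
Net: +2 −5 +1 = −2 stops.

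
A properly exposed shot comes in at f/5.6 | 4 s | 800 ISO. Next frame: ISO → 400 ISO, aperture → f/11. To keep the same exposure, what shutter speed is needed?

ISO: 800 → 400 — 1 stop dropped (darker).
Aperture: f/5.6 → f/8 → f/11 — 2 stops stopped down (darker).
Net change so far: 3 stops darker. Offset with the shutter speed: 4 → 8 → 15 → 30.

30 s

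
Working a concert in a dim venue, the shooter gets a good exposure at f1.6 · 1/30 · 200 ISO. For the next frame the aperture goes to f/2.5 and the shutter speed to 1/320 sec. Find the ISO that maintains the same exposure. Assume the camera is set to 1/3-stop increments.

Aperture: f/1.6 → f/1.8 → f/2 → f/2.2 → f/2.5 — 1 1/3 stops smaller aperture (darker).
Shutter speed: 1/30 → 1/40 → 1/50 → 1/60 → 1/80 → 1/100 → 1/125 → 1/160 → 1/200 → 1/250 → 1/320 — 3 1/3 stops faster (darker).
Net change so far: 4 2/3 stops darker. Offset with the ISO: 200 → 250 → 320 → 400 → 500 → 640 → 800 → 1000 → 1250 → 1600 → 2000 → 2500 → 3200 → 4000 → 5000.

ISO 5000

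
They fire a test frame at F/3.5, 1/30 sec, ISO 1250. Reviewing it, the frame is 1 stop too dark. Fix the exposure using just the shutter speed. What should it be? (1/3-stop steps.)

1/15s

Underexposed by 1 stop → need 1 stop brighter.
Shutter speed: 1/30 → 1/25 → 1/20 → 1/15.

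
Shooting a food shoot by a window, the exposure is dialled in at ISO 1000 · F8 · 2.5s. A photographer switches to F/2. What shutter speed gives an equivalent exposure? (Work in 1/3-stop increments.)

Aperture: f/8 → f/7.1 → f/6.3 → f/5.6 → f/5 → f/4.5 → f/4 → f/3.5 → f/3.2 → f/2.8 → f/2.5 → f/2.2 → f/2 — 4 stops opened up (brighter).
Need 4 stops darker from the shutter speed: 2.5 → 2 → 1.6 → 1.3 → 1 → 0.8 → 0.6 → 0.5 → 0.4 → 0.3 → 1/4 → 1/5 → 1/6.

1/6s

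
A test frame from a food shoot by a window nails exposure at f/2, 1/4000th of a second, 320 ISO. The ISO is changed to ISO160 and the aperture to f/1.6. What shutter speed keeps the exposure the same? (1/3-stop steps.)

ISO: 320 → 250 → 200 → 160 — 1 stop dropped (darker).
Aperture: f/2 → f/1.8 → f/1.6 — 2/3 stop wider (brighter).
Net change so far: 1/3 stop darker. Offset with the shutter speed: 1/4000 → 1/3200.

1/3200s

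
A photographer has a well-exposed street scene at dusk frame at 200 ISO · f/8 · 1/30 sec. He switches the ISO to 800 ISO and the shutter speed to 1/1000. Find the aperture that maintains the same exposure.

ISO: 200 → 400 → 800 — 2 stops higher (brighter).
Shutter speed: 1/30 → 1/60 → 1/125 → 1/250 → 1/500 → 1/1000 — 5 stops faster (darker).
Net change so far: 3 stops darker. Offset with the aperture: f/8 → f/5.6 → f/4 → f/2.8.

f/2.8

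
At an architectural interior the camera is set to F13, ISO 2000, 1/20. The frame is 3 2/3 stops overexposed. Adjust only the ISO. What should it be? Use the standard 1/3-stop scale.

ISO 160

Overexposed by 3 2/3 stops → need 3 2/3 stops darker.
ISO: 2000 → 1600 → 1250 → 1000 → 800 → 640 → 500 → 400 → 320 → 250 → 200 → 160.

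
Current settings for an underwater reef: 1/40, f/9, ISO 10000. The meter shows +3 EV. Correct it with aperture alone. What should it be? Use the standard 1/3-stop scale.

Overexposed by 3 stops → need 3 stops darker.
Aperture: f/9 → f/10 → f/11 → f/13 → f/14 → f/16 → f/18 → f/20 → f/22 → f/25.

f/25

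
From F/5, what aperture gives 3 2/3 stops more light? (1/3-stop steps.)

Aperture: f/5 → f/4.5 → f/4 → f/3.5 → f/3.2 → f/2.8 → f/2.5 → f/2.2 → f/2 → f/1.8 → f/1.6 → f/1.4 — 3 2/3 stops larger aperture (brighter).

f/1.4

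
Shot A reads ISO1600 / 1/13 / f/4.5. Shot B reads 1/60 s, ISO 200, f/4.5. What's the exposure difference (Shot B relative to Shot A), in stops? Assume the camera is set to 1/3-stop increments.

Aperture: unchanged.
Shutter speed: 1/13 → 1/15 → 1/20 → 1/25 → 1/30 → 1/40 → 1/50 → 1/60 — 2 1/3 stops faster (darker).
ISO: 1600 → 1250 → 1000 → 800 → 640 → 500 → 400 → 320 → 250 → 200 — 3 stops lower (darker).
Net: −2 1/3 −3 = −5 1/3 stops.

5 1/3 stops darker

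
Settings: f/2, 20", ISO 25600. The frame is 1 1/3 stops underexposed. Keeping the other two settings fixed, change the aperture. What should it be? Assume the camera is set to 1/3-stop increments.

f/1.2

Underexposed by 1 1/3 stops → need 1 1/3 stops brighter.
Aperture: f/2 → f/1.8 → f/1.6 → f/1.4 → f/1.2.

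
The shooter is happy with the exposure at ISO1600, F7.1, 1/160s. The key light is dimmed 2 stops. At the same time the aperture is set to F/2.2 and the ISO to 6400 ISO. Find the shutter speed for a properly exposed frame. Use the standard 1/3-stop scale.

Scene light: 2 stops darker.
Aperture: f/7.1 → f/6.3 → f/5.6 → f/5 → f/4.5 → f/4 → f/3.5 → f/3.2 → f/2.8 → f/2.5 → f/2.2 — 3 1/3 stops wider (brighter).
ISO: 1600 → 2000 → 2500 → 3200 → 4000 → 5000 → 6400 — 2 stops higher (brighter).
Net so far: 3 1/3 stops brighter. Shutter speed: 1/160 → 1/200 → 1/250 → 1/320 → 1/400 → 1/500 → 1/640 → 1/800 → 1/1000 → 1/1250 → 1/1600.

1/1600s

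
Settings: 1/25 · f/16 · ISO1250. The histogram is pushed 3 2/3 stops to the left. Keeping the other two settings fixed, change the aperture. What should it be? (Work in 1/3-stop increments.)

f/4.5

Underexposed by 3 2/3 stops → need 3 2/3 stops brighter.
Aperture: f/16 → f/14 → f/13 → f/11 → f/10 → f/9 → f/8 → f/7.1 → f/6.3 → f/5.6 → f/5 → f/4.5.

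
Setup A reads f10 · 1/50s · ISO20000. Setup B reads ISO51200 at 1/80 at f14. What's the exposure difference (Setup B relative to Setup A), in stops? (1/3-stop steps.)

Aperture: f/10 → f/11 → f/13 → f/14 — 1 stop smaller aperture (darker).
Shutter speed: 1/50 → 1/60 → 1/80 — 2/3 stop faster (darker).
ISO: 20000 → 25600 → 32000 → 40000 → 51200 — 1 1/3 stops raised (brighter).
Net: −1 −2/3 +1 1/3 = −1/3 stops.

1/3 stop darker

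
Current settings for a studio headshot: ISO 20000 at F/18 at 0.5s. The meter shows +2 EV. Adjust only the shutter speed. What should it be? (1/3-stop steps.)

1/8s

Overexposed by 2 stops → need 2 stops darker.
Shutter speed: 0.5 → 0.4 → 0.3 → 1/4 → 1/5 → 1/6 → 1/8.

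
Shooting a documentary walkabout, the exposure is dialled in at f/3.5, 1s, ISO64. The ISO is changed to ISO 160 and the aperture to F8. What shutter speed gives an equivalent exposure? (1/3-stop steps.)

ISO: 64 → 80 → 100 → 125 → 160 — 1 1/3 stops raised (brighter).
Aperture: f/3.5 → f/4 → f/4.5 → f/5 → f/5.6 → f/6.3 → f/7.1 → f/8 — 2 1/3 stops stopped down (darker).
Net change so far: 1 stop darker. Offset with the shutter speed: 1 → 1.3 → 1.6 → 2.

2 s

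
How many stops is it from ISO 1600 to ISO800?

1600 → 800 — count the steps: 1 stop.

1 stop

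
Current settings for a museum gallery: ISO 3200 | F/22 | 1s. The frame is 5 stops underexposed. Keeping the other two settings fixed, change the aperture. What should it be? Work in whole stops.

Underexposed by 5 stops → need 5 stops brighter.
Aperture: f/22 → f/16 → f/11 → f/8 → f/5.6 → f/4.

f/4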